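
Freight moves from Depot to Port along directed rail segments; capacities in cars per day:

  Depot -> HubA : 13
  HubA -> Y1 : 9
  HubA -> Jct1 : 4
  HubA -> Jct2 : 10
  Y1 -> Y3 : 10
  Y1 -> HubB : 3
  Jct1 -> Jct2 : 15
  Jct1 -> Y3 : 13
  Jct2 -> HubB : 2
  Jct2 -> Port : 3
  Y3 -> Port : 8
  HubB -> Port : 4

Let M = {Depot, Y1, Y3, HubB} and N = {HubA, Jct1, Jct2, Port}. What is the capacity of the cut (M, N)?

Edges leaving {Depot, Y1, Y3, HubB}: Depot→HubA (13), Y3→Port (8), HubB→Port (4).
Cut capacity = 13 + 8 + 4 = 25.

25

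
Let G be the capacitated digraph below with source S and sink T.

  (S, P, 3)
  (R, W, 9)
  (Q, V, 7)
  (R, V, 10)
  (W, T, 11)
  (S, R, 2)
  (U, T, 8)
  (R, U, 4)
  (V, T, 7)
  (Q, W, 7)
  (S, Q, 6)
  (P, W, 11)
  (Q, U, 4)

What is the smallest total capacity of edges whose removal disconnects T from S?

Augment S→P→W→T: bottleneck 3, flow now 3.
Augment S→Q→U→T: bottleneck 4, flow now 7.
Augment S→Q→V→T: bottleneck 2, flow now 9.
Augment S→R→U→T: bottleneck 2, flow now 11.
No augmenting path remains; maximum flow = 11.
By max-flow min-cut, the minimum cut capacity equals the max flow.
In the residual graph, reachable from S: {S}.
Min-cut edges: S→P (3), S→Q (6), S→R (2); capacity 3 + 6 + 2 = 11.

11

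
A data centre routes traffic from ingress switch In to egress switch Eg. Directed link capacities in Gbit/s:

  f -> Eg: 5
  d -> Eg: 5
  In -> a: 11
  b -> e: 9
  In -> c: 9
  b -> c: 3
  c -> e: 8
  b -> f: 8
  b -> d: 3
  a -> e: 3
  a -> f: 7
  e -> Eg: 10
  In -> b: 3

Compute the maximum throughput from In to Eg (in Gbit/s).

18

Augment In→a→e→Eg: bottleneck 3, flow now 3.
Augment In→a→f→Eg: bottleneck 5, flow now 8.
Augment In→b→d→Eg: bottleneck 3, flow now 11.
Augment In→c→e→Eg: bottleneck 7, flow now 18.
No augmenting path remains; maximum flow = 18.
In the residual graph, reachable from In: {In, a, c, e, f}.
Min-cut edges: In→b (3), e→Eg (10), f→Eg (5); capacity 3 + 10 + 5 = 18.
This cut is saturated, so no flow can exceed 18.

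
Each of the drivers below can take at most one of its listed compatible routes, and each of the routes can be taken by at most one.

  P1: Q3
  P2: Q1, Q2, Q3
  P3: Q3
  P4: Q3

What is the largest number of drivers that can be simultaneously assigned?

2

Unit-capacity flow: source→left, listed edges, right→sink; max matching = max flow.
Augmenting path P1→Q3 (+1); matched 1.
Augmenting path P2→Q1 (+1); matched 2.
No augmenting path remains; maximum matching = 2.
König certificate: {P2, Q3} is a vertex cover of size 2 (every listed pair touches it), so no matching can be larger.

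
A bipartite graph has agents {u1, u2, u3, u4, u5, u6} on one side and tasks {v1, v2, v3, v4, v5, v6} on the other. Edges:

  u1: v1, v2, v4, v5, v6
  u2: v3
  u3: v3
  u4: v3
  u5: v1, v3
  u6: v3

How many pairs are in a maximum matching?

Unit-capacity flow: source→left, listed edges, right→sink; max matching = max flow.
Augmenting path u1→v1 (+1); matched 1.
Augmenting path u2→v3 (+1); matched 2.
Augmenting path u5→v1→u1→v2 (+1); matched 3.
No augmenting path remains; maximum matching = 3.
König certificate: {u1, u5, v3} is a vertex cover of size 3 (every listed pair touches it), so no matching can be larger.

3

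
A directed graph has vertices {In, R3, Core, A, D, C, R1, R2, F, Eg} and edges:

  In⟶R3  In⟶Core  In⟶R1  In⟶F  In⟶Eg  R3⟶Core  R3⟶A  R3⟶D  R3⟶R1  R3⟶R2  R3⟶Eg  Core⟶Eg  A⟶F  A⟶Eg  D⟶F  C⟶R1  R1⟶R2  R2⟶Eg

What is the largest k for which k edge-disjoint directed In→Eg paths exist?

Assign every edge capacity 1; by Menger, the answer equals the max flow.
Path In→Eg (+1); total 1.
Path In→R3→Eg (+1); total 2.
Path In→Core→Eg (+1); total 3.
Path In→R1→R2→Eg (+1); total 4.
No residual In→Eg path; max flow = 4.
Certifying cut of size 4: {In→Core, In→Eg, In→R1, In→R3}.

4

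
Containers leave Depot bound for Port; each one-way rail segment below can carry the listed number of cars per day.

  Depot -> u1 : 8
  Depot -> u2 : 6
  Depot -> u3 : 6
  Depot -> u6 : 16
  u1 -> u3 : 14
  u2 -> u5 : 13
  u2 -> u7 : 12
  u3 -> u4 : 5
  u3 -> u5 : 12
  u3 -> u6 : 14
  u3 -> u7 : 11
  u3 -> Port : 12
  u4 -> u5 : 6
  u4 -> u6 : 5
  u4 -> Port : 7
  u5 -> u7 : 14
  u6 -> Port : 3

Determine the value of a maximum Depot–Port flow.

17

Augment Depot→u3→Port: bottleneck 6, flow now 6.
Augment Depot→u6→Port: bottleneck 3, flow now 9.
Augment Depot→u1→u3→Port: bottleneck 6, flow now 15.
Augment Depot→u1→u3→u4→Port: bottleneck 2, flow now 17.
No augmenting path remains; maximum flow = 17.
In the residual graph, reachable from Depot: {Depot, u2, u5, u6, u7}.
Min-cut edges: Depot→u1 (8), Depot→u3 (6), u6→Port (3); capacity 8 + 6 + 3 = 17.
This cut is saturated, so no flow can exceed 17.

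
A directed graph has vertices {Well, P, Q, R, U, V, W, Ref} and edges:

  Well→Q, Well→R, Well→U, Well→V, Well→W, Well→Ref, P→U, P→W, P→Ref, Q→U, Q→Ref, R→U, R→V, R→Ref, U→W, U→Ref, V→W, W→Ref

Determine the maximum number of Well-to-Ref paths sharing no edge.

5

Assign every edge capacity 1; by Menger, the answer equals the max flow.
Path Well→Ref (+1); total 1.
Path Well→Q→Ref (+1); total 2.
Path Well→R→Ref (+1); total 3.
Path Well→U→Ref (+1); total 4.
Path Well→W→Ref (+1); total 5.
No residual Well→Ref path; max flow = 5.
Certifying cut of size 5: {W→Ref, Well→Q, Well→R, Well→Ref, Well→U}.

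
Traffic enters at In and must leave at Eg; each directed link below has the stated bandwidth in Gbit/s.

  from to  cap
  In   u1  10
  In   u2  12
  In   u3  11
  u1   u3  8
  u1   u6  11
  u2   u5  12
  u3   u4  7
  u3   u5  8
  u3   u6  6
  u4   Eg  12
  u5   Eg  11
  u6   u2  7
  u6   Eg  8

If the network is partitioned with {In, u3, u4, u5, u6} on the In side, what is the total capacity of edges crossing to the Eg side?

60

Edges leaving {In, u3, u4, u5, u6}: In→u1 (10), In→u2 (12), u4→Eg (12), u5→Eg (11), u6→u2 (7), u6→Eg (8).
Cut capacity = 10 + 12 + 12 + 11 + 7 + 8 = 60.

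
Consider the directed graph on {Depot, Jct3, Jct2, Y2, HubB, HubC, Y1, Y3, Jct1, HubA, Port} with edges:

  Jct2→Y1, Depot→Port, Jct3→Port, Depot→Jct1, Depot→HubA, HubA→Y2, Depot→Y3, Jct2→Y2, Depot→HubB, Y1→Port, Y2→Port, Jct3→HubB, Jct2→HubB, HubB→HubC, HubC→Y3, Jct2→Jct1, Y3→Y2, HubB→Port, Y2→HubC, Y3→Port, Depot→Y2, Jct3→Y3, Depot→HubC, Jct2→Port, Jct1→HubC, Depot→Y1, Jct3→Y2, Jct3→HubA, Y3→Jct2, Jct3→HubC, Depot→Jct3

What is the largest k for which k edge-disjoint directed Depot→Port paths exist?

Assign every edge capacity 1; by Menger, the answer equals the max flow.
Path Depot→Port (+1); total 1.
Path Depot→Jct3→Port (+1); total 2.
Path Depot→Y2→Port (+1); total 3.
Path Depot→HubB→Port (+1); total 4.
Path Depot→Y1→Port (+1); total 5.
Path Depot→Y3→Port (+1); total 6.
Path Depot→HubC→Y3→Jct2→Port (+1); total 7.
No residual Depot→Port path; max flow = 7.
Certifying cut of size 7: {Depot→HubB, Depot→Jct3, Depot→Port, Depot→Y1, Depot→Y3, HubC→Y3, Y2→Port}.

7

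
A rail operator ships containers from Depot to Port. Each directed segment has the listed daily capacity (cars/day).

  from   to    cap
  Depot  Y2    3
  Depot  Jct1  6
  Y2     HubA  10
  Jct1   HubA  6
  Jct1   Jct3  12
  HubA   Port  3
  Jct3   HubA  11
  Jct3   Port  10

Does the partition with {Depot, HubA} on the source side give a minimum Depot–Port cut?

No — its capacity is 12, but the minimum cut has capacity 9.

Given cut capacity: 3 + 6 + 3 = 12.
Augment Depot→Y2→HubA→Port: bottleneck 3, flow now 3.
Augment Depot→Jct1→Jct3→Port: bottleneck 6, flow now 9.
No augmenting path remains; maximum flow = 9.
In the residual graph, reachable from Depot: {Depot}.
Min-cut edges: Depot→Y2 (3), Depot→Jct1 (6); capacity 3 + 6 = 9.
Cut capacity 12 exceeds the max flow 9, so it is not minimum.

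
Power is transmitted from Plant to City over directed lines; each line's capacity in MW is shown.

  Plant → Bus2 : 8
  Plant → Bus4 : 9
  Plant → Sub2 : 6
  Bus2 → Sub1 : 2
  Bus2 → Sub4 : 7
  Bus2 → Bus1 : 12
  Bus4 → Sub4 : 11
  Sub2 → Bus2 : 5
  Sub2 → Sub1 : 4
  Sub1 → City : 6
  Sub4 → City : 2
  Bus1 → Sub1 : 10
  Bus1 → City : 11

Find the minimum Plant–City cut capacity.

16

Augment Plant→Bus2→Sub1→City: bottleneck 2, flow now 2.
Augment Plant→Bus2→Sub4→City: bottleneck 2, flow now 4.
Augment Plant→Bus2→Bus1→City: bottleneck 4, flow now 8.
Augment Plant→Sub2→Sub1→City: bottleneck 4, flow now 12.
Augment Plant→Sub2→Bus2→Bus1→City: bottleneck 2, flow now 14.
Augment Plant→Bus4→Sub4→Bus2→Bus1→City: bottleneck 2, flow now 16. (uses reverse residual edge)
No augmenting path remains; maximum flow = 16.
By max-flow min-cut, the minimum cut capacity equals the max flow.
In the residual graph, reachable from Plant: {Plant, Bus4, Sub4}.
Min-cut edges: Plant→Bus2 (8), Plant→Sub2 (6), Sub4→City (2); capacity 8 + 6 + 2 = 16.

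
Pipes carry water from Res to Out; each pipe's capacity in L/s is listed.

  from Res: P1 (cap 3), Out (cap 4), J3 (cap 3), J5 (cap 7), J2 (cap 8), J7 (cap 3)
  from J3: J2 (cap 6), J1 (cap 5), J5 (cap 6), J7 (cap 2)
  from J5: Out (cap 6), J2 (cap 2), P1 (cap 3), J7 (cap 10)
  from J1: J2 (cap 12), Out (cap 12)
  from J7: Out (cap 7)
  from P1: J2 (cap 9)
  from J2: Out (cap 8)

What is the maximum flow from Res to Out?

Augment Res→Out: bottleneck 4, flow now 4.
Augment Res→J5→Out: bottleneck 6, flow now 10.
Augment Res→J7→Out: bottleneck 3, flow now 13.
Augment Res→J2→Out: bottleneck 8, flow now 21.
Augment Res→J3→J1→Out: bottleneck 3, flow now 24.
Augment Res→J5→J7→Out: bottleneck 1, flow now 25.
No augmenting path remains; maximum flow = 25.
In the residual graph, reachable from Res: {Res, P1, J2}.
Min-cut edges: Res→J3 (3), Res→J5 (7), Res→J7 (3), Res→Out (4), J2→Out (8); capacity 3 + 7 + 3 + 4 + 8 = 25.
This cut is saturated, so no flow can exceed 25.

25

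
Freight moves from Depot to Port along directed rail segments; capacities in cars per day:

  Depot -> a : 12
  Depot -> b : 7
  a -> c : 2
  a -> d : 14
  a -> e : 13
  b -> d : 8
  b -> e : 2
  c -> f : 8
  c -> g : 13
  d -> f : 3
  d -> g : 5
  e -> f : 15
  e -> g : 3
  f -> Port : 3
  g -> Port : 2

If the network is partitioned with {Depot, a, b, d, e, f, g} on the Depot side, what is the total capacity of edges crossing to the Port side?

7

Edges leaving {Depot, a, b, d, e, f, g}: a→c (2), f→Port (3), g→Port (2).
Cut capacity = 2 + 3 + 2 = 7.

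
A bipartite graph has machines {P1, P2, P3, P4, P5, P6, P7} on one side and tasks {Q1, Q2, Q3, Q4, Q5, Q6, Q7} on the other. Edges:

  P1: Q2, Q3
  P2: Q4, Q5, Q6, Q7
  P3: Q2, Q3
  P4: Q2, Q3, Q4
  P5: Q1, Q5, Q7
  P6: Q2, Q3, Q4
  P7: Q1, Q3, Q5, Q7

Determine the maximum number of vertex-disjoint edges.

Unit-capacity flow: source→left, listed edges, right→sink; max matching = max flow.
Augmenting path P1→Q2 (+1); matched 1.
Augmenting path P2→Q4 (+1); matched 2.
Augmenting path P3→Q3 (+1); matched 3.
Augmenting path P5→Q1 (+1); matched 4.
Augmenting path P7→Q5 (+1); matched 5.
Augmenting path P4→Q4→P2→Q6 (+1); matched 6.
No augmenting path remains; maximum matching = 6.
König certificate: {P2, P5, P7, Q2, Q3, Q4} is a vertex cover of size 6 (every listed pair touches it), so no matching can be larger.

6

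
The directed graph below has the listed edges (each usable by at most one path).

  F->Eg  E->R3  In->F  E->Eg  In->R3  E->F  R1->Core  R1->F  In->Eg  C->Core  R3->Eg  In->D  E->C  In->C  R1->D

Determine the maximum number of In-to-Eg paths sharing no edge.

Assign every edge capacity 1; by Menger, the answer equals the max flow.
Path In→Eg (+1); total 1.
Path In→R3→Eg (+1); total 2.
Path In→F→Eg (+1); total 3.
No residual In→Eg path; max flow = 3.
Certifying cut of size 3: {In→Eg, In→F, In→R3}.

3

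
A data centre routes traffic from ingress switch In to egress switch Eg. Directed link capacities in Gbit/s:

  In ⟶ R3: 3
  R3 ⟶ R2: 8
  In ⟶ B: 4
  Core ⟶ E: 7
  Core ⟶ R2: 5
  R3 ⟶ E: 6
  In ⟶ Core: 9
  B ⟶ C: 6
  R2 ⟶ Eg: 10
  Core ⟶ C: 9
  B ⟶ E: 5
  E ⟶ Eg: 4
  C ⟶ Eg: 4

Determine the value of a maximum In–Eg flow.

16

Augment In→B→E→Eg: bottleneck 4, flow now 4.
Augment In→Core→R2→Eg: bottleneck 5, flow now 9.
Augment In→Core→C→Eg: bottleneck 4, flow now 13.
Augment In→R3→R2→Eg: bottleneck 3, flow now 16.
No augmenting path remains; maximum flow = 16.
In the residual graph, reachable from In: {In}.
Min-cut edges: In→B (4), In→Core (9), In→R3 (3); capacity 4 + 9 + 3 = 16.
This cut is saturated, so no flow can exceed 16.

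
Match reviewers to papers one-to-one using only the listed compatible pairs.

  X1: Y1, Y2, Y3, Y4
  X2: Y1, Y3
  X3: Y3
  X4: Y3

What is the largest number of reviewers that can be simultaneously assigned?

Unit-capacity flow: source→left, listed edges, right→sink; max matching = max flow.
Augmenting path X1→Y1 (+1); matched 1.
Augmenting path X2→Y3 (+1); matched 2.
Augmenting path X3→Y3→X2→Y1→X1→Y2 (+1); matched 3.
No augmenting path remains; maximum matching = 3.
König certificate: {X1, X2, Y3} is a vertex cover of size 3 (every listed pair touches it), so no matching can be larger.

3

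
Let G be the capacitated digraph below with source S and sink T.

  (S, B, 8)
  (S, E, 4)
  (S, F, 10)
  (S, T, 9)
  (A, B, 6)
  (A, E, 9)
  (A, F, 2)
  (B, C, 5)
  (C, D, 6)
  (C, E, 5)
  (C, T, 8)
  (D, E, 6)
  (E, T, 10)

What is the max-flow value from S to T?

18

Augment S→T: bottleneck 9, flow now 9.
Augment S→E→T: bottleneck 4, flow now 13.
Augment S→B→C→T: bottleneck 5, flow now 18.
No augmenting path remains; maximum flow = 18.
In the residual graph, reachable from S: {S, B, F}.
Min-cut edges: S→E (4), S→T (9), B→C (5); capacity 4 + 9 + 5 = 18.
This cut is saturated, so no flow can exceed 18.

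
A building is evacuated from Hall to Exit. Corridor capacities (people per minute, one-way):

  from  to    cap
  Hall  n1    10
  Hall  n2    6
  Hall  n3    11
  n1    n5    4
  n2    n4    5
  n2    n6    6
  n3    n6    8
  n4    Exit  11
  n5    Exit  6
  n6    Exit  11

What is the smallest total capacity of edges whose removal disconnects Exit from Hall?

Augment Hall→n1→n5→Exit: bottleneck 4, flow now 4.
Augment Hall→n2→n4→Exit: bottleneck 5, flow now 9.
Augment Hall→n2→n6→Exit: bottleneck 1, flow now 10.
Augment Hall→n3→n6→Exit: bottleneck 8, flow now 18.
No augmenting path remains; maximum flow = 18.
By max-flow min-cut, the minimum cut capacity equals the max flow.
In the residual graph, reachable from Hall: {Hall, n1, n3}.
Min-cut edges: Hall→n2 (6), n1→n5 (4), n3→n6 (8); capacity 6 + 4 + 8 = 18.

18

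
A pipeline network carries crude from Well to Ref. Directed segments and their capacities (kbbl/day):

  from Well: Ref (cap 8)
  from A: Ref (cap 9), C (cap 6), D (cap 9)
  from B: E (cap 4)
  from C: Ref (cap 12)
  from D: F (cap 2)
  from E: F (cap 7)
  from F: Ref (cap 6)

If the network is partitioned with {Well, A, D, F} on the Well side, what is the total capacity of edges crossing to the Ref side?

Edges leaving {Well, A, D, F}: Well→Ref (8), A→C (6), A→Ref (9), F→Ref (6).
Cut capacity = 8 + 6 + 9 + 6 = 29.

29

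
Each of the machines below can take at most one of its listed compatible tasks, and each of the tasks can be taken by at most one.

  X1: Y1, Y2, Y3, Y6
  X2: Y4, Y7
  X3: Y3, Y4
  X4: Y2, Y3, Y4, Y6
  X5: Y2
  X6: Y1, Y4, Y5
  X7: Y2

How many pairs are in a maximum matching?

Unit-capacity flow: source→left, listed edges, right→sink; max matching = max flow.
Augmenting path X1→Y1 (+1); matched 1.
Augmenting path X2→Y4 (+1); matched 2.
Augmenting path X3→Y3 (+1); matched 3.
Augmenting path X4→Y2 (+1); matched 4.
Augmenting path X6→Y5 (+1); matched 5.
Augmenting path X5→Y2→X4→Y6 (+1); matched 6.
No augmenting path remains; maximum matching = 6.
König certificate: {X1, X2, X3, X4, X6, Y2} is a vertex cover of size 6 (every listed pair touches it), so no matching can be larger.

6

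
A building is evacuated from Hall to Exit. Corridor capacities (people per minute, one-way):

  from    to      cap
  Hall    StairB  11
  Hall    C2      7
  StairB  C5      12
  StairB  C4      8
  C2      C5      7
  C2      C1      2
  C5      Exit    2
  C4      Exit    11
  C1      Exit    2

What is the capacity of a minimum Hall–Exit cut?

Augment Hall→StairB→C5→Exit: bottleneck 2, flow now 2.
Augment Hall→StairB→C4→Exit: bottleneck 8, flow now 10.
Augment Hall→C2→C1→Exit: bottleneck 2, flow now 12.
No augmenting path remains; maximum flow = 12.
By max-flow min-cut, the minimum cut capacity equals the max flow.
In the residual graph, reachable from Hall: {Hall, StairB, C2, C5}.
Min-cut edges: StairB→C4 (8), C2→C1 (2), C5→Exit (2); capacity 8 + 2 + 2 = 12.

12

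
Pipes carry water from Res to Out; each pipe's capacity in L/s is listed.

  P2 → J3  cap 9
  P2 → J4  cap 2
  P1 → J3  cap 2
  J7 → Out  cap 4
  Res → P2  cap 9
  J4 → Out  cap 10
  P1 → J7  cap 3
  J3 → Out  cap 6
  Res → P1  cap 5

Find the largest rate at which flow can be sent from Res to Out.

Augment Res→P2→J4→Out: bottleneck 2, flow now 2.
Augment Res→P2→J3→Out: bottleneck 6, flow now 8.
Augment Res→P1→J7→Out: bottleneck 3, flow now 11.
No augmenting path remains; maximum flow = 11.
In the residual graph, reachable from Res: {Res, P2, P1, J3}.
Min-cut edges: P2→J4 (2), P1→J7 (3), J3→Out (6); capacity 2 + 3 + 6 = 11.
This cut is saturated, so no flow can exceed 11.

11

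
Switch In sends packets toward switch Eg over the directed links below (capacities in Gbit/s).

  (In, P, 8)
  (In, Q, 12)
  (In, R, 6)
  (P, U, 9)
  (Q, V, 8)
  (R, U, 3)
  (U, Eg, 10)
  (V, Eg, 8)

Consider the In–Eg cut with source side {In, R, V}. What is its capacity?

31

Edges leaving {In, R, V}: In→P (8), In→Q (12), R→U (3), V→Eg (8).
Cut capacity = 8 + 12 + 3 + 8 = 31.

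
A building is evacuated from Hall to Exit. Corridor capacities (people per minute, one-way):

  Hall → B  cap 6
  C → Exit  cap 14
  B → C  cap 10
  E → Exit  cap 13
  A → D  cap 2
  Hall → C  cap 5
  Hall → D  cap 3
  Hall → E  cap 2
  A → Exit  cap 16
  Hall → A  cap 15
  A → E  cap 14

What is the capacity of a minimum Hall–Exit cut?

28

Augment Hall→A→Exit: bottleneck 15, flow now 15.
Augment Hall→C→Exit: bottleneck 5, flow now 20.
Augment Hall→E→Exit: bottleneck 2, flow now 22.
Augment Hall→B→C→Exit: bottleneck 6, flow now 28.
No augmenting path remains; maximum flow = 28.
By max-flow min-cut, the minimum cut capacity equals the max flow.
In the residual graph, reachable from Hall: {Hall, D}.
Min-cut edges: Hall→A (15), Hall→B (6), Hall→C (5), Hall→E (2); capacity 15 + 6 + 5 + 2 = 28.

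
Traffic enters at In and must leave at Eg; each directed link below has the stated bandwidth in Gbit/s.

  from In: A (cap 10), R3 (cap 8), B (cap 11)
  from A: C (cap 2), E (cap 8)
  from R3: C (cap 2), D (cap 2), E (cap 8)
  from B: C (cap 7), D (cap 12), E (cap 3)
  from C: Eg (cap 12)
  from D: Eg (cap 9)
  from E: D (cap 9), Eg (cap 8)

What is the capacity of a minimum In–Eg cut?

Augment In→A→C→Eg: bottleneck 2, flow now 2.
Augment In→A→E→Eg: bottleneck 8, flow now 10.
Augment In→R3→C→Eg: bottleneck 2, flow now 12.
Augment In→R3→D→Eg: bottleneck 2, flow now 14.
Augment In→B→C→Eg: bottleneck 7, flow now 21.
Augment In→B→D→Eg: bottleneck 4, flow now 25.
Augment In→R3→E→D→Eg: bottleneck 3, flow now 28.
No augmenting path remains; maximum flow = 28.
By max-flow min-cut, the minimum cut capacity equals the max flow.
In the residual graph, reachable from In: {In, A, R3, B, D, E}.
Min-cut edges: A→C (2), R3→C (2), B→C (7), D→Eg (9), E→Eg (8); capacity 2 + 2 + 7 + 9 + 8 = 28.

28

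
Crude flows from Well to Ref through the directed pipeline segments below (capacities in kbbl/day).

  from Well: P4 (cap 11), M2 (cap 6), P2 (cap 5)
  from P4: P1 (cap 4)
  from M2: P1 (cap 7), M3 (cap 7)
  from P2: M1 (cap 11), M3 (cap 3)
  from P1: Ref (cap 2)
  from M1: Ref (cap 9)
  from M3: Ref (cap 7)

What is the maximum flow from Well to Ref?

13

Augment Well→P4→P1→Ref: bottleneck 2, flow now 2.
Augment Well→M2→M3→Ref: bottleneck 6, flow now 8.
Augment Well→P2→M1→Ref: bottleneck 5, flow now 13.
No augmenting path remains; maximum flow = 13.
In the residual graph, reachable from Well: {Well, P4, P1}.
Min-cut edges: Well→M2 (6), Well→P2 (5), P1→Ref (2); capacity 6 + 5 + 2 = 13.
This cut is saturated, so no flow can exceed 13.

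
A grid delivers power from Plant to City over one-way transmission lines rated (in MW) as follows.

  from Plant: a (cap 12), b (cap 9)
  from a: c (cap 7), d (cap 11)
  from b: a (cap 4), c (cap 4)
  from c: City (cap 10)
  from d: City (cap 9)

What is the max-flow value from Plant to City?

Augment Plant→a→c→City: bottleneck 7, flow now 7.
Augment Plant→a→d→City: bottleneck 5, flow now 12.
Augment Plant→b→c→City: bottleneck 3, flow now 15.
Augment Plant→b→a→d→City: bottleneck 4, flow now 19.
No augmenting path remains; maximum flow = 19.
In the residual graph, reachable from Plant: {Plant, a, b, c, d}.
Min-cut edges: c→City (10), d→City (9); capacity 10 + 9 = 19.
This cut is saturated, so no flow can exceed 19.

19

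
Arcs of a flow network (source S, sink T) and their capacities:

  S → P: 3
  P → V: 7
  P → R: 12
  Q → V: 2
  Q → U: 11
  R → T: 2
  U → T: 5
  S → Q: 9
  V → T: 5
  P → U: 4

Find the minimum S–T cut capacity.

Augment S→P→R→T: bottleneck 2, flow now 2.
Augment S→P→U→T: bottleneck 1, flow now 3.
Augment S→Q→U→T: bottleneck 4, flow now 7.
Augment S→Q→V→T: bottleneck 2, flow now 9.
Augment S→Q→U→P→V→T: bottleneck 1, flow now 10. (uses reverse residual edge)
No augmenting path remains; maximum flow = 10.
By max-flow min-cut, the minimum cut capacity equals the max flow.
In the residual graph, reachable from S: {S, Q, U}.
Min-cut edges: S→P (3), Q→V (2), U→T (5); capacity 3 + 2 + 5 = 10.

10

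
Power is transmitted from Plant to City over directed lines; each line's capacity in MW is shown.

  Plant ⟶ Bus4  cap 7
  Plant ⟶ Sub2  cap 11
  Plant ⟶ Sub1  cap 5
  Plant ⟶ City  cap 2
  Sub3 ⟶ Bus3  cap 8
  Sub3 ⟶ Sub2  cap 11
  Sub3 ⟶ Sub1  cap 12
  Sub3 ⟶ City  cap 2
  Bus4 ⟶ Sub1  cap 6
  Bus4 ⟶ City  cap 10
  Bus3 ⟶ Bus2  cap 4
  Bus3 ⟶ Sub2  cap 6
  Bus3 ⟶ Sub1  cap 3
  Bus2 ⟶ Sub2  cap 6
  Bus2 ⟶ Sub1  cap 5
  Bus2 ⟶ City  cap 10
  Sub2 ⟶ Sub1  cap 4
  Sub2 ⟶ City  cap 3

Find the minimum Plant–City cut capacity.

Augment Plant→City: bottleneck 2, flow now 2.
Augment Plant→Bus4→City: bottleneck 7, flow now 9.
Augment Plant→Sub2→City: bottleneck 3, flow now 12.
No augmenting path remains; maximum flow = 12.
By max-flow min-cut, the minimum cut capacity equals the max flow.
In the residual graph, reachable from Plant: {Plant, Sub2, Sub1}.
Min-cut edges: Plant→Bus4 (7), Plant→City (2), Sub2→City (3); capacity 7 + 2 + 3 = 12.

12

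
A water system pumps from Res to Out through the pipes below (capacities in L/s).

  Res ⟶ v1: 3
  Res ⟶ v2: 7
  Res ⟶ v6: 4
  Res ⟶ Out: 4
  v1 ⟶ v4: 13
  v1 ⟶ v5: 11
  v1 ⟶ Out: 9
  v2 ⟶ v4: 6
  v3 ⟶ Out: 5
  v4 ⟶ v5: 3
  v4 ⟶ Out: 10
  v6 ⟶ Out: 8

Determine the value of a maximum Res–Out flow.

Augment Res→Out: bottleneck 4, flow now 4.
Augment Res→v1→Out: bottleneck 3, flow now 7.
Augment Res→v6→Out: bottleneck 4, flow now 11.
Augment Res→v2→v4→Out: bottleneck 6, flow now 17.
No augmenting path remains; maximum flow = 17.
In the residual graph, reachable from Res: {Res, v2}.
Min-cut edges: Res→v1 (3), Res→v6 (4), Res→Out (4), v2→v4 (6); capacity 3 + 4 + 4 + 6 = 17.
This cut is saturated, so no flow can exceed 17.

17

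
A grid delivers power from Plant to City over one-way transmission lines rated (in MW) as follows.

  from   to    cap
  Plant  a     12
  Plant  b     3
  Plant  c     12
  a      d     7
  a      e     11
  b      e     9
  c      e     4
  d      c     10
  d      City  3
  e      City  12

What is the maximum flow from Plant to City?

15

Augment Plant→a→d→City: bottleneck 3, flow now 3.
Augment Plant→a→e→City: bottleneck 9, flow now 12.
Augment Plant→b→e→City: bottleneck 3, flow now 15.
No augmenting path remains; maximum flow = 15.
In the residual graph, reachable from Plant: {Plant, a, b, c, d, e}.
Min-cut edges: d→City (3), e→City (12); capacity 3 + 12 = 15.
This cut is saturated, so no flow can exceed 15.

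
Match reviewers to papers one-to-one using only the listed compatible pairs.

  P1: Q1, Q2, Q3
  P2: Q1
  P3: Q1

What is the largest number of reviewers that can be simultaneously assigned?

2

Unit-capacity flow: source→left, listed edges, right→sink; max matching = max flow.
Augmenting path P1→Q1 (+1); matched 1.
Augmenting path P2→Q1→P1→Q2 (+1); matched 2.
No augmenting path remains; maximum matching = 2.
König certificate: {P1, Q1} is a vertex cover of size 2 (every listed pair touches it), so no matching can be larger.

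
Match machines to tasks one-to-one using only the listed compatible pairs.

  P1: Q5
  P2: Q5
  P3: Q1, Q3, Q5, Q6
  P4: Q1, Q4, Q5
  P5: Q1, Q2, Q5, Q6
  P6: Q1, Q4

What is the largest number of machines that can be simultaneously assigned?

Unit-capacity flow: source→left, listed edges, right→sink; max matching = max flow.
Augmenting path P1→Q5 (+1); matched 1.
Augmenting path P3→Q1 (+1); matched 2.
Augmenting path P4→Q4 (+1); matched 3.
Augmenting path P5→Q2 (+1); matched 4.
Augmenting path P6→Q1→P3→Q3 (+1); matched 5.
No augmenting path remains; maximum matching = 5.
König certificate: {P3, P4, P5, P6, Q5} is a vertex cover of size 5 (every listed pair touches it), so no matching can be larger.

5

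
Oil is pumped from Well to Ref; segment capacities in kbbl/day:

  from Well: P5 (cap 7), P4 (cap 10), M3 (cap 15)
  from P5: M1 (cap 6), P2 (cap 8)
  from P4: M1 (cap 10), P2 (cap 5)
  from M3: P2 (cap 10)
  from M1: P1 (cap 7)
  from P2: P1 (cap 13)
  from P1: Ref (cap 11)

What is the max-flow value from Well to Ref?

Augment Well→P5→M1→P1→Ref: bottleneck 6, flow now 6.
Augment Well→P5→P2→P1→Ref: bottleneck 1, flow now 7.
Augment Well→P4→M1→P1→Ref: bottleneck 1, flow now 8.
Augment Well→P4→P2→P1→Ref: bottleneck 3, flow now 11.
No augmenting path remains; maximum flow = 11.
In the residual graph, reachable from Well: {Well, P5, P4, M3, M1, P2, P1}.
Min-cut edges: P1→Ref (11); capacity 11 = 11.
This cut is saturated, so no flow can exceed 11.

11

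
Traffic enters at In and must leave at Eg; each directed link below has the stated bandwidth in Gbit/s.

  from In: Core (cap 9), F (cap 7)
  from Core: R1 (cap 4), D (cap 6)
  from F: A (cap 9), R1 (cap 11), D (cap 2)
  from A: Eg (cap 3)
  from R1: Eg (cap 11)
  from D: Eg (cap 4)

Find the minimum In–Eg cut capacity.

Augment In→Core→R1→Eg: bottleneck 4, flow now 4.
Augment In→Core→D→Eg: bottleneck 4, flow now 8.
Augment In→F→A→Eg: bottleneck 3, flow now 11.
Augment In→F→R1→Eg: bottleneck 4, flow now 15.
No augmenting path remains; maximum flow = 15.
By max-flow min-cut, the minimum cut capacity equals the max flow.
In the residual graph, reachable from In: {In, Core, D}.
Min-cut edges: In→F (7), Core→R1 (4), D→Eg (4); capacity 7 + 4 + 4 = 15.

15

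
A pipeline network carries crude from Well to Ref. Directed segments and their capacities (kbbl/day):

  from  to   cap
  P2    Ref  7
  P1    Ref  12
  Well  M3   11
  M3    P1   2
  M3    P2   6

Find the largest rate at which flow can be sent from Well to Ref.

Augment Well→M3→P1→Ref: bottleneck 2, flow now 2.
Augment Well→M3→P2→Ref: bottleneck 6, flow now 8.
No augmenting path remains; maximum flow = 8.
In the residual graph, reachable from Well: {Well, M3}.
Min-cut edges: M3→P1 (2), M3→P2 (6); capacity 2 + 6 = 8.
This cut is saturated, so no flow can exceed 8.

8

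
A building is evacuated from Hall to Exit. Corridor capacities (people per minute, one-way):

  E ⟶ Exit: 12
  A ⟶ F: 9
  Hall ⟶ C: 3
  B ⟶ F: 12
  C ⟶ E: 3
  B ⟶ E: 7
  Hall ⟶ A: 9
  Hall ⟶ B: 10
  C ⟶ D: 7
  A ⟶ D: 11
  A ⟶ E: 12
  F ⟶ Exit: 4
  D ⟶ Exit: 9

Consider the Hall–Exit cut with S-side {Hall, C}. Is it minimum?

Given cut capacity: 9 + 10 + 7 + 3 = 29.
Augment Hall→A→D→Exit: bottleneck 9, flow now 9.
Augment Hall→B→E→Exit: bottleneck 7, flow now 16.
Augment Hall→B→F→Exit: bottleneck 3, flow now 19.
Augment Hall→C→E→Exit: bottleneck 3, flow now 22.
No augmenting path remains; maximum flow = 22.
In the residual graph, reachable from Hall: {Hall}.
Min-cut edges: Hall→A (9), Hall→B (10), Hall→C (3); capacity 9 + 10 + 3 = 22.
Cut capacity 29 exceeds the max flow 22, so it is not minimum.

No — its capacity is 29, but the minimum cut has capacity 22.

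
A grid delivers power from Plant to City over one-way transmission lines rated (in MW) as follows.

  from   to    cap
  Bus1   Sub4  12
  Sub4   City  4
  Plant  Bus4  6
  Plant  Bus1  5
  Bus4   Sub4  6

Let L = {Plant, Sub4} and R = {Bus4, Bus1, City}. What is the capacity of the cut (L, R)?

15

Edges leaving {Plant, Sub4}: Plant→Bus4 (6), Plant→Bus1 (5), Sub4→City (4).
Cut capacity = 6 + 5 + 4 = 15.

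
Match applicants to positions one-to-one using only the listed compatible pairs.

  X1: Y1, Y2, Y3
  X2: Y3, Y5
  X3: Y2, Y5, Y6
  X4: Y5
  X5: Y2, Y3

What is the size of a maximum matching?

5

Unit-capacity flow: source→left, listed edges, right→sink; max matching = max flow.
Augmenting path X1→Y1 (+1); matched 1.
Augmenting path X2→Y3 (+1); matched 2.
Augmenting path X3→Y2 (+1); matched 3.
Augmenting path X4→Y5 (+1); matched 4.
Augmenting path X5→Y2→X3→Y6 (+1); matched 5.
No augmenting path remains; maximum matching = 5.
König certificate: {X1, X2, X3, X4, X5} is a vertex cover of size 5 (every listed pair touches it), so no matching can be larger.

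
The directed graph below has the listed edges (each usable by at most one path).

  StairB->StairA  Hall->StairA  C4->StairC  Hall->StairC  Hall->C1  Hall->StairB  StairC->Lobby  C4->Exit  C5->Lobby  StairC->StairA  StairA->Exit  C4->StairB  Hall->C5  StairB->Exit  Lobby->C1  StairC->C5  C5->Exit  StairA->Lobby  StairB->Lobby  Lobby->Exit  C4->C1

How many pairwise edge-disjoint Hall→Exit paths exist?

Assign every edge capacity 1; by Menger, the answer equals the max flow.
Path Hall→StairB→Exit (+1); total 1.
Path Hall→StairA→Exit (+1); total 2.
Path Hall→C5→Exit (+1); total 3.
Path Hall→StairC→Lobby→Exit (+1); total 4.
No residual Hall→Exit path; max flow = 4.
Certifying cut of size 4: {Hall→C5, Hall→StairA, Hall→StairB, Hall→StairC}.

4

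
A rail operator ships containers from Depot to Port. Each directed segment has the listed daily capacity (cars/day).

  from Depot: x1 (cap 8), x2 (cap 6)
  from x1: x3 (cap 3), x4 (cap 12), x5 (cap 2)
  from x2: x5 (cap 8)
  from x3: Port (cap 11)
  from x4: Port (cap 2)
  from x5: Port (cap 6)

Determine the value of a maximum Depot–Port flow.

Augment Depot→x1→x3→Port: bottleneck 3, flow now 3.
Augment Depot→x1→x4→Port: bottleneck 2, flow now 5.
Augment Depot→x1→x5→Port: bottleneck 2, flow now 7.
Augment Depot→x2→x5→Port: bottleneck 4, flow now 11.
No augmenting path remains; maximum flow = 11.
In the residual graph, reachable from Depot: {Depot, x1, x2, x4, x5}.
Min-cut edges: x1→x3 (3), x4→Port (2), x5→Port (6); capacity 3 + 2 + 6 = 11.
This cut is saturated, so no flow can exceed 11.

11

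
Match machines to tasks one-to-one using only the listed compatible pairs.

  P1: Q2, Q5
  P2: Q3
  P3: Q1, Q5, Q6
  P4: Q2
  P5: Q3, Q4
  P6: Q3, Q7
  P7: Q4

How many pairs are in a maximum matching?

6

Unit-capacity flow: source→left, listed edges, right→sink; max matching = max flow.
Augmenting path P1→Q2 (+1); matched 1.
Augmenting path P2→Q3 (+1); matched 2.
Augmenting path P3→Q1 (+1); matched 3.
Augmenting path P5→Q4 (+1); matched 4.
Augmenting path P6→Q7 (+1); matched 5.
Augmenting path P4→Q2→P1→Q5 (+1); matched 6.
No augmenting path remains; maximum matching = 6.
König certificate: {P1, P3, P4, P6, Q3, Q4} is a vertex cover of size 6 (every listed pair touches it), so no matching can be larger.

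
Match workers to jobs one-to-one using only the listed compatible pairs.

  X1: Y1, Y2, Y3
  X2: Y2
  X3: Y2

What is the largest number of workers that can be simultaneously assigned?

2

Unit-capacity flow: source→left, listed edges, right→sink; max matching = max flow.
Augmenting path X1→Y1 (+1); matched 1.
Augmenting path X2→Y2 (+1); matched 2.
No augmenting path remains; maximum matching = 2.
König certificate: {X1, Y2} is a vertex cover of size 2 (every listed pair touches it), so no matching can be larger.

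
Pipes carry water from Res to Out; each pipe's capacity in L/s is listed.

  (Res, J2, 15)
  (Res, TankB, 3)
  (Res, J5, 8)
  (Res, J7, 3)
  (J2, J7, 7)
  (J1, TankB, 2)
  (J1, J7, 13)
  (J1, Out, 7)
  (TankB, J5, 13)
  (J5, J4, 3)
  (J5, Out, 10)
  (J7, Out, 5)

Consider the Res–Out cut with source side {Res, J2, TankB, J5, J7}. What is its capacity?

18

Edges leaving {Res, J2, TankB, J5, J7}: J5→J4 (3), J5→Out (10), J7→Out (5).
Cut capacity = 3 + 10 + 5 = 18.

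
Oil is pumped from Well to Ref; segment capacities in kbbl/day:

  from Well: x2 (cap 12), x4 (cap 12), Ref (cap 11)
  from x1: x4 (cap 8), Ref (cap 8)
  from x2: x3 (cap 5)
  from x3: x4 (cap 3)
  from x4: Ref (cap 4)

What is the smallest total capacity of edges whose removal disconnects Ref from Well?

Augment Well→Ref: bottleneck 11, flow now 11.
Augment Well→x4→Ref: bottleneck 4, flow now 15.
No augmenting path remains; maximum flow = 15.
By max-flow min-cut, the minimum cut capacity equals the max flow.
In the residual graph, reachable from Well: {Well, x2, x3, x4}.
Min-cut edges: Well→Ref (11), x4→Ref (4); capacity 11 + 4 = 15.

15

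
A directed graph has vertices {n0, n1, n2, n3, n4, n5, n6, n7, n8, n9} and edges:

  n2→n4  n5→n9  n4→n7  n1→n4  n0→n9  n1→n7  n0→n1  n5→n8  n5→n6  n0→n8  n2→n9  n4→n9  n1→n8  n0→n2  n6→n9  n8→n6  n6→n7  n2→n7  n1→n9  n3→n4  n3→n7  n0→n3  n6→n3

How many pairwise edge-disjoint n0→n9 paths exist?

Assign every edge capacity 1; by Menger, the answer equals the max flow.
Path n0→n9 (+1); total 1.
Path n0→n1→n9 (+1); total 2.
Path n0→n2→n9 (+1); total 3.
Path n0→n3→n4→n9 (+1); total 4.
Path n0→n8→n6→n9 (+1); total 5.
No residual n0→n9 path; max flow = 5.
Certifying cut of size 5: {n0→n1, n0→n2, n0→n3, n0→n8, n0→n9}.

5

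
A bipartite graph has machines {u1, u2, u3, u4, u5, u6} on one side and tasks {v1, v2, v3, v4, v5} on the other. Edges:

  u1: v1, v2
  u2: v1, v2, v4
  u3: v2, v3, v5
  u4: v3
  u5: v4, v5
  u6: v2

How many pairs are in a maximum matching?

Unit-capacity flow: source→left, listed edges, right→sink; max matching = max flow.
Augmenting path u1→v1 (+1); matched 1.
Augmenting path u2→v2 (+1); matched 2.
Augmenting path u3→v3 (+1); matched 3.
Augmenting path u5→v4 (+1); matched 4.
Augmenting path u4→v3→u3→v5 (+1); matched 5.
No augmenting path remains; maximum matching = 5.
König certificate: {v1, v2, v3, v4, v5} is a vertex cover of size 5 (every listed pair touches it), so no matching can be larger.

5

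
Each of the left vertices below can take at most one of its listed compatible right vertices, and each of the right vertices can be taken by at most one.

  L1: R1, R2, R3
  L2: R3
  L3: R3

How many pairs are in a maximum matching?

2

Unit-capacity flow: source→left, listed edges, right→sink; max matching = max flow.
Augmenting path L1→R1 (+1); matched 1.
Augmenting path L2→R3 (+1); matched 2.
No augmenting path remains; maximum matching = 2.
König certificate: {L1, R3} is a vertex cover of size 2 (every listed pair touches it), so no matching can be larger.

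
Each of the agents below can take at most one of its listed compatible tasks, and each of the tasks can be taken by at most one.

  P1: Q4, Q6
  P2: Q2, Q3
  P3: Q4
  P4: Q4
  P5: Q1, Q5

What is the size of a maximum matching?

Unit-capacity flow: source→left, listed edges, right→sink; max matching = max flow.
Augmenting path P1→Q4 (+1); matched 1.
Augmenting path P2→Q2 (+1); matched 2.
Augmenting path P5→Q1 (+1); matched 3.
Augmenting path P3→Q4→P1→Q6 (+1); matched 4.
No augmenting path remains; maximum matching = 4.
König certificate: {P1, P2, P5, Q4} is a vertex cover of size 4 (every listed pair touches it), so no matching can be larger.

4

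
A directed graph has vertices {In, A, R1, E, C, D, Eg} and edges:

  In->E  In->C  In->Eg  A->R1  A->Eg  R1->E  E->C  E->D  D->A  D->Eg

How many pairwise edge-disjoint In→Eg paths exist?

Assign every edge capacity 1; by Menger, the answer equals the max flow.
Path In→Eg (+1); total 1.
Path In→E→D→Eg (+1); total 2.
No residual In→Eg path; max flow = 2.
Certifying cut of size 2: {In→E, In→Eg}.

2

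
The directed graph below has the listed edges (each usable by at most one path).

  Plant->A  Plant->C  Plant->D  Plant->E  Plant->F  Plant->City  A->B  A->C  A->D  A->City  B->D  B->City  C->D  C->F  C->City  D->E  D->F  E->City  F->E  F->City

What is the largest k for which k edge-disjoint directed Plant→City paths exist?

5

Assign every edge capacity 1; by Menger, the answer equals the max flow.
Path Plant→City (+1); total 1.
Path Plant→A→City (+1); total 2.
Path Plant→C→City (+1); total 3.
Path Plant→E→City (+1); total 4.
Path Plant→F→City (+1); total 5.
No residual Plant→City path; max flow = 5.
Certifying cut of size 5: {E→City, F→City, Plant→A, Plant→C, Plant→City}.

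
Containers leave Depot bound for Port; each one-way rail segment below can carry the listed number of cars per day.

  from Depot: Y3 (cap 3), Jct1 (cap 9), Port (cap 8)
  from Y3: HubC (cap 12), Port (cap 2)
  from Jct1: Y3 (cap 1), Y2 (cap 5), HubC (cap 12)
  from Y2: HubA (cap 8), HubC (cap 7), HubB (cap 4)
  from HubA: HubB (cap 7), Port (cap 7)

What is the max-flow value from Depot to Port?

Augment Depot→Port: bottleneck 8, flow now 8.
Augment Depot→Y3→Port: bottleneck 2, flow now 10.
Augment Depot→Jct1→Y2→HubA→Port: bottleneck 5, flow now 15.
No augmenting path remains; maximum flow = 15.
In the residual graph, reachable from Depot: {Depot, Y3, Jct1, HubC}.
Min-cut edges: Depot→Port (8), Y3→Port (2), Jct1→Y2 (5); capacity 8 + 2 + 5 = 15.
This cut is saturated, so no flow can exceed 15.

15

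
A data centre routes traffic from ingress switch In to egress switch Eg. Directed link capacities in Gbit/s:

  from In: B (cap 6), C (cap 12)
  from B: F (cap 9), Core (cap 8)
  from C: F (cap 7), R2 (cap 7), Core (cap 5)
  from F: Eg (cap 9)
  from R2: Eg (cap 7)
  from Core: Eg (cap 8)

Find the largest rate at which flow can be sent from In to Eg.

Augment In→B→F→Eg: bottleneck 6, flow now 6.
Augment In→C→F→Eg: bottleneck 3, flow now 9.
Augment In→C→R2→Eg: bottleneck 7, flow now 16.
Augment In→C→Core→Eg: bottleneck 2, flow now 18.
No augmenting path remains; maximum flow = 18.
In the residual graph, reachable from In: {In}.
Min-cut edges: In→B (6), In→C (12); capacity 6 + 12 = 18.
This cut is saturated, so no flow can exceed 18.

18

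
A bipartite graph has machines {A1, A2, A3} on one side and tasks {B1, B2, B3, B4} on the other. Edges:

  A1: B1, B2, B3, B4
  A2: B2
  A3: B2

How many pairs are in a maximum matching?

2

Unit-capacity flow: source→left, listed edges, right→sink; max matching = max flow.
Augmenting path A1→B1 (+1); matched 1.
Augmenting path A2→B2 (+1); matched 2.
No augmenting path remains; maximum matching = 2.
König certificate: {A1, B2} is a vertex cover of size 2 (every listed pair touches it), so no matching can be larger.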